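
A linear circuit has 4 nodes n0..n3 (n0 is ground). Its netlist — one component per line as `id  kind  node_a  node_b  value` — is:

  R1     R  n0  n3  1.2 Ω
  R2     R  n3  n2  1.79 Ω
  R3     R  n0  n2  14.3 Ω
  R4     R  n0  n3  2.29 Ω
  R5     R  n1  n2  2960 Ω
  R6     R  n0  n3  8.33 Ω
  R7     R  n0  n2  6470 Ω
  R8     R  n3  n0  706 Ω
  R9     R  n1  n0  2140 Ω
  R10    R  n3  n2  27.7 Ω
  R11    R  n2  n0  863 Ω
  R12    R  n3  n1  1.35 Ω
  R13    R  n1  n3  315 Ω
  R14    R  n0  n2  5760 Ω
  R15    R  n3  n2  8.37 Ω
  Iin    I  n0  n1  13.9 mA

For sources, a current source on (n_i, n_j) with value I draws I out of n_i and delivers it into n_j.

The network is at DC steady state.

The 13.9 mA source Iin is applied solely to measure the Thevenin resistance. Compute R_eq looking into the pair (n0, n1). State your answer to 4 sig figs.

Element admittances at DC:
  Y(R1) = 0.8333 S between n0,n3
  Y(R2) = 0.5587 S between n3,n2
  Y(R3) = 0.06993 S between n0,n2
  Y(R4) = 0.4367 S between n0,n3
  Y(R5) = 0.0003378 S between n1,n2
  Y(R6) = 0.1200 S between n0,n3
  Y(R7) = 0.0001546 S between n0,n2
  Y(R8) = 0.001416 S between n3,n0
  Y(R9) = 0.0004673 S between n1,n0
  Y(R10) = 0.03610 S between n3,n2
  Y(R11) = 0.001159 S between n2,n0
  Y(R12) = 0.7407 S between n3,n1
  Y(R13) = 0.003175 S between n1,n3
  Y(R14) = 0.0001736 S between n0,n2
  Y(R15) = 0.1195 S between n3,n2
  Iin: injects 0.0139 A into n1 (from n0)
Assemble and solve the 3×3 MNA system:
  V(n1)=0.02819  V(n2)=0.008676  V(n3)=0.009535

R_eq = 2.028 Ω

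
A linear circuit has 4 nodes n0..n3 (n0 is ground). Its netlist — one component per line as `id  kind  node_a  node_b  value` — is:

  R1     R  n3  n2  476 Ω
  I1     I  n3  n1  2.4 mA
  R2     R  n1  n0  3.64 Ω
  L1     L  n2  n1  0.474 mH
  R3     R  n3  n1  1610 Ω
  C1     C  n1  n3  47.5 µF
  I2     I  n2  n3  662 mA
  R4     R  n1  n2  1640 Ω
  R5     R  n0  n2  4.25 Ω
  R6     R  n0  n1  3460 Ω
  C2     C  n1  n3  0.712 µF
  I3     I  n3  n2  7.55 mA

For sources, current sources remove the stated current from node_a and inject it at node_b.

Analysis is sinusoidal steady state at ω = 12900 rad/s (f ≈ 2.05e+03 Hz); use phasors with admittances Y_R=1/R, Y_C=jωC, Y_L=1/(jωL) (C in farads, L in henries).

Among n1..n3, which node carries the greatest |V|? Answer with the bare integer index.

MNA unknowns: 3 node voltages V₁..V_3
R1: Y=0.002101+0.000j on G[3,2]
I1: z[3]−=0.0024, z[1]+=0.0024
R2: Y=0.2747+0.000j on G[1,0]
L1: Y=0.000-0.1635j on G[2,1]
R3: Y=0.0006211+0.000j on G[3,1]
C1: Y=0.000+0.6128j on G[1,3]
I2: z[2]−=0.662, z[3]+=0.662
R4: Y=0.0006098+0.000j on G[1,2]
R5: Y=0.2353+0.000j on G[0,2]
R6: Y=0.0002890+0.000j on G[0,1]
C2: Y=0.000+0.009185j on G[1,3]
I3: z[3]−=0.00755, z[2]+=0.00755
solve → V1=0.8942+1.137j, V2=-1.045-1.329j, V3=0.8905+0.09508j

2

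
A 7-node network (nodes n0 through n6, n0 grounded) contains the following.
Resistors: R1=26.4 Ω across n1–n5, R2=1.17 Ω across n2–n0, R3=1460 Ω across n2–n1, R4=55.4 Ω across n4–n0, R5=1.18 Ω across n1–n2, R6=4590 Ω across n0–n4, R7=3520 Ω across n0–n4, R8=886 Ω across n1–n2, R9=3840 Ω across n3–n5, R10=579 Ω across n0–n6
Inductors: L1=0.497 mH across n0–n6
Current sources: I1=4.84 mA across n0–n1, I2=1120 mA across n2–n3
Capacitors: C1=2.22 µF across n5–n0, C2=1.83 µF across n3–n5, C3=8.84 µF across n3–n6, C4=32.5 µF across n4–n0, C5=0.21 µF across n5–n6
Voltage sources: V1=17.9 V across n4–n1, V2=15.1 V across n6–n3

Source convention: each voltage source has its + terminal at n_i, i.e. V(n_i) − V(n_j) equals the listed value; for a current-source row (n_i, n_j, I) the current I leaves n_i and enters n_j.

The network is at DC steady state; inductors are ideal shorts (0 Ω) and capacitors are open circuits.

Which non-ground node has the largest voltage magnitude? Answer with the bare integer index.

MNA unknowns: 6 node voltages V₁..V_6 plus 3 source currents (L1, V1, V2)
R1: Y=0.03788 on G[1,5]
R2: Y=0.8547 on G[2,0]
L1: row V0−V6=0, i_L1 at 0,6
R3: Y=0.0006849 on G[2,1]
I1: z[0]−=0.00484, z[1]+=0.00484
R4: Y=0.01805 on G[4,0]
R5: Y=0.8475 on G[1,2]
R6: Y=0.0002179 on G[0,4]
R7: Y=0.0002841 on G[0,4]
C1: Y=0.000 on G[5,0]
R8: Y=0.001129 on G[1,2]
C2: Y=0.000 on G[3,5]
C3: Y=0.000 on G[3,6]
I2: z[2]−=1.12, z[3]+=1.12
C4: Y=0.000 on G[4,0]
R9: Y=0.0002604 on G[3,5]
C5: Y=0.000 on G[5,6]
R10: Y=0.001727 on G[0,6]
V1: row V4−V1=17.9, i_V1 at 4,1
V2: row V6−V3=15.1, i_V2 at 6,3
solve → V1=-1.999, V2=-1.654, V3=-15.10, V4=15.90, V5=-2.089, V6=0.000
aux → i_L1=-1.123, i_V1=-0.2950, i_V2=-1.123

4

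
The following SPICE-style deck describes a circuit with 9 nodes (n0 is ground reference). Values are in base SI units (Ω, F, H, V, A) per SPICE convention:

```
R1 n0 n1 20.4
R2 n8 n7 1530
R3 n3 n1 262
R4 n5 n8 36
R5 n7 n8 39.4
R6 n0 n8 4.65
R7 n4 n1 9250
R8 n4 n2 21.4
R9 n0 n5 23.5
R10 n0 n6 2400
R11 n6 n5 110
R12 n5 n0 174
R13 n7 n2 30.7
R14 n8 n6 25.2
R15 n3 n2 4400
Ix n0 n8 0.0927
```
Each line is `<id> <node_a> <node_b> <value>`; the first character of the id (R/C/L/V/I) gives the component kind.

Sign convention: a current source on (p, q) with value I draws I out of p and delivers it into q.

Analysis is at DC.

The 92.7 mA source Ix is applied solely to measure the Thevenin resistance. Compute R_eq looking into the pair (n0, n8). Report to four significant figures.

Element admittances at DC:
  Y(R1) = 0.04902 S between n0,n1
  Y(R2) = 0.0006536 S between n8,n7
  Y(R3) = 0.003817 S between n3,n1
  Y(R4) = 0.02778 S between n5,n8
  Y(R5) = 0.02538 S between n7,n8
  Y(R6) = 0.2151 S between n0,n8
  Y(R7) = 0.0001081 S between n4,n1
  Y(R8) = 0.04673 S between n4,n2
  Y(R9) = 0.04255 S between n0,n5
  Y(R10) = 0.0004167 S between n0,n6
  Y(R11) = 0.009091 S between n6,n5
  Y(R12) = 0.005747 S between n5,n0
  Y(R13) = 0.03257 S between n7,n2
  Y(R14) = 0.03968 S between n8,n6
  Y(R15) = 0.0002273 S between n3,n2
  Ix: injects 0.0927 A into n8 (from n0)
Assemble and solve the 8×8 MNA system:
  V(n1)=0.002510  V(n2)=0.3842  V(n3)=0.02396  V(n4)=0.3833  V(n5)=0.1652  V(n6)=0.3473  V(n7)=0.3880  V(n8)=0.3927

R_eq = 4.236 Ω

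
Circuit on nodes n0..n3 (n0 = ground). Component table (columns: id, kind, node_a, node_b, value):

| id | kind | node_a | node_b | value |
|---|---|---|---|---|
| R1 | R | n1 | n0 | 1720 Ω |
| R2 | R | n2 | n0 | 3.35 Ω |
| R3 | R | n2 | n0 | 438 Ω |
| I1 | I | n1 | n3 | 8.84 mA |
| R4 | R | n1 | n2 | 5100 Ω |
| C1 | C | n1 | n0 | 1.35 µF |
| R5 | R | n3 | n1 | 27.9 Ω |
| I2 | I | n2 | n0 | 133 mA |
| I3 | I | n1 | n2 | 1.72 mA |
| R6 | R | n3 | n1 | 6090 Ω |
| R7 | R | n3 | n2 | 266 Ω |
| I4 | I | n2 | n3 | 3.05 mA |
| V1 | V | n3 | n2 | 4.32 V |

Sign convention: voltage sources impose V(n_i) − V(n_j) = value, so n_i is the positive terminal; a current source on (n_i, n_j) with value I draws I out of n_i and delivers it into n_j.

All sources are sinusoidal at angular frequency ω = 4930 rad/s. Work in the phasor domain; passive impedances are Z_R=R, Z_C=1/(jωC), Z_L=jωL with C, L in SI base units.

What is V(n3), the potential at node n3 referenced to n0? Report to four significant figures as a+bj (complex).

3.856-0.07308j V

Apply KCL at each of the 3 non-ground nodes and solve the resulting linear system.
Node n1: branches {R1, I1, R4, C1, R5, I3, R6} → V_1 = 3.362-0.6803j
Node n2: branches {R2, R3, R4, I2, I3, R7, I4, V1} → V_2 = -0.4637-0.07308j
Node n3: branches {I1, R5, R6, R7, I4, V1} → V_3 = 3.856-0.07308j
Source currents: i(V1)=-0.02214-0.02186j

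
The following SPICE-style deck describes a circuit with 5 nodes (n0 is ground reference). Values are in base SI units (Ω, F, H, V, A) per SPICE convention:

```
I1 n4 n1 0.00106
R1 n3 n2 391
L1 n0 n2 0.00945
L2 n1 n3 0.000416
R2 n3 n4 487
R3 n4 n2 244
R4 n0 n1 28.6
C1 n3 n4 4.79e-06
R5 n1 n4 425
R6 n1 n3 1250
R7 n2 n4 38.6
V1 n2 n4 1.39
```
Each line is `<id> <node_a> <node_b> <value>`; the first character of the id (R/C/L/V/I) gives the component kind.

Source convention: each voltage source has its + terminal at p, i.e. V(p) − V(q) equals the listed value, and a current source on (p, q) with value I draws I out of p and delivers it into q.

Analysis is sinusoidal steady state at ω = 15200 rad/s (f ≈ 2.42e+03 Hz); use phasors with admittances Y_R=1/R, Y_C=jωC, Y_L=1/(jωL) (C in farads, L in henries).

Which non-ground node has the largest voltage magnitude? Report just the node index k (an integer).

2

Element admittances at ω=15200 rad/s:
  I1: injects 0.00106 A into n1 (from n4)
  Y(R1) = 0.002558+0.000j S between n3,n2
  Y(L1) = 0.000-0.006962j S between n0,n2
  Y(L2) = 0.000-0.1581j S between n1,n3
  Y(R2) = 0.002053+0.000j S between n3,n4
  Y(R3) = 0.004098+0.000j S between n4,n2
  Y(R4) = 0.03497+0.000j S between n0,n1
  Y(C1) = 0.000+0.07281j S between n3,n4
  Y(R5) = 0.002353+0.000j S between n1,n4
  Y(R6) = 0.0008000+0.000j S between n1,n3
  Y(R7) = 0.02591+0.000j S between n2,n4
  V1: constraint V(n2)−V(n4) = 1.39
Assemble and solve the 5×5 MNA system:
  V(n1)=-0.07156+0.2750j  V(n2)=1.381+0.3594j  V(n3)=-0.1312+0.2519j  V(n4)=-0.008690+0.3594j
  i(V1)=-0.04808+0.009341j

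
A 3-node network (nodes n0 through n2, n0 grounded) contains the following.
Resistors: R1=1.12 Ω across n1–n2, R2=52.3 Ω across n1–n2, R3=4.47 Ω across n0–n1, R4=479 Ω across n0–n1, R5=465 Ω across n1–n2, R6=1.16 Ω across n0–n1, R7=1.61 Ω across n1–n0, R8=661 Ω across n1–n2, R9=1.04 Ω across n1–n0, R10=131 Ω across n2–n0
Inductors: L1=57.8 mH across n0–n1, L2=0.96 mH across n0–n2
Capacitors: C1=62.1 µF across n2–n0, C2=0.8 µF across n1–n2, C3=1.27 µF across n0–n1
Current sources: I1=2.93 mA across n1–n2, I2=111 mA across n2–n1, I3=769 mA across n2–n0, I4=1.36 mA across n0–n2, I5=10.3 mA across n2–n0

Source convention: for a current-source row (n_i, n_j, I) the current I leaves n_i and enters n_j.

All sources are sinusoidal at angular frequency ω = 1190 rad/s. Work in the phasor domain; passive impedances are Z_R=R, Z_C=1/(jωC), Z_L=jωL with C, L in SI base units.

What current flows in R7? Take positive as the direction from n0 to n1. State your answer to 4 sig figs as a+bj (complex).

MNA unknowns: 2 node voltages V₁..V_2
R1: Y=0.8929+0.000j on G[1,2]
R2: Y=0.01912+0.000j on G[1,2]
L1: Y=0.000-0.01454j on G[0,1]
R3: Y=0.2237+0.000j on G[0,1]
C1: Y=0.000+0.07390j on G[2,0]
L2: Y=0.000-0.8754j on G[0,2]
I1: z[1]−=0.00293, z[2]+=0.00293
R4: Y=0.002088+0.000j on G[0,1]
R5: Y=0.002151+0.000j on G[1,2]
C2: Y=0.000+0.0009520j on G[1,2]
R6: Y=0.8621+0.000j on G[0,1]
I2: z[2]−=0.111, z[1]+=0.111
I3: z[2]−=0.769, z[0]+=0.769
R7: Y=0.6211+0.000j on G[1,0]
I4: z[0]−=0.00136, z[2]+=0.00136
R8: Y=0.001513+0.000j on G[1,2]
R9: Y=0.9615+0.000j on G[1,0]
C3: Y=0.000+0.001511j on G[0,1]
R10: Y=0.007634+0.000j on G[2,0]
I5: z[2]−=0.0103, z[0]+=0.0103
solve → V1=-0.1043-0.1576j, V2=-0.5294-0.6154j

0.06480+0.09790j A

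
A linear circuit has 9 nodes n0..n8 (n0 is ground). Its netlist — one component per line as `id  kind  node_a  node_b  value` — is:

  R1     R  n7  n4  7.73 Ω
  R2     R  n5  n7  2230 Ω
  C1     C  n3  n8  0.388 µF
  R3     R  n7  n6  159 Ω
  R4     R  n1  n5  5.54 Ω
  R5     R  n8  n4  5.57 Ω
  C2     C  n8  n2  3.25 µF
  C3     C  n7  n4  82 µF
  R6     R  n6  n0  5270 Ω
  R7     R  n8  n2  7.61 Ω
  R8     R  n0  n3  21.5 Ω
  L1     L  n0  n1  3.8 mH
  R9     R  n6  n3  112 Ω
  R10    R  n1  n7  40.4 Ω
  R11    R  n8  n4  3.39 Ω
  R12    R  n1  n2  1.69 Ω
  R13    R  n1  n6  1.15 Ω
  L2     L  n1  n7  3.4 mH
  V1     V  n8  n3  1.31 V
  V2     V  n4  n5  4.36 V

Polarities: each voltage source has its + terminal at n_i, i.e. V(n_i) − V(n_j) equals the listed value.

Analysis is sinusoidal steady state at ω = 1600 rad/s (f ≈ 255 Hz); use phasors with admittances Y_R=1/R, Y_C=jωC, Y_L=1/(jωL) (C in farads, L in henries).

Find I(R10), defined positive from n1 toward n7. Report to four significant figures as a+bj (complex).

-0.01531-0.04260j A

Apply KCL at each of the 8 non-ground nodes and solve the resulting linear system.
Node n1: branches {R4, L1, R10, R12, R13, L2} → V_1 = 0.03230-0.02251j
Node n2: branches {C2, R7, R12} → V_2 = 0.2782+0.01033j
Node n3: branches {C1, R8, R9, V1} → V_3 = 0.07945+0.1142j
Node n4: branches {R1, R5, C3, R11, V2} → V_4 = 1.705+0.1687j
Node n5: branches {R2, R4, V2} → V_5 = -2.655+0.1687j
Node n6: branches {R3, R6, R9, R13} → V_6 = 0.03716-0.008894j
Node n7: branches {R1, R2, R3, C3, R10, L2} → V_7 = 0.6509+1.699j
Node n8: branches {C1, R5, C2, R7, R11, V1} → V_8 = 1.389+0.1142j
Source currents: i(V1)=0.004073+0.005600j, i(V2)=-0.4866+0.03383j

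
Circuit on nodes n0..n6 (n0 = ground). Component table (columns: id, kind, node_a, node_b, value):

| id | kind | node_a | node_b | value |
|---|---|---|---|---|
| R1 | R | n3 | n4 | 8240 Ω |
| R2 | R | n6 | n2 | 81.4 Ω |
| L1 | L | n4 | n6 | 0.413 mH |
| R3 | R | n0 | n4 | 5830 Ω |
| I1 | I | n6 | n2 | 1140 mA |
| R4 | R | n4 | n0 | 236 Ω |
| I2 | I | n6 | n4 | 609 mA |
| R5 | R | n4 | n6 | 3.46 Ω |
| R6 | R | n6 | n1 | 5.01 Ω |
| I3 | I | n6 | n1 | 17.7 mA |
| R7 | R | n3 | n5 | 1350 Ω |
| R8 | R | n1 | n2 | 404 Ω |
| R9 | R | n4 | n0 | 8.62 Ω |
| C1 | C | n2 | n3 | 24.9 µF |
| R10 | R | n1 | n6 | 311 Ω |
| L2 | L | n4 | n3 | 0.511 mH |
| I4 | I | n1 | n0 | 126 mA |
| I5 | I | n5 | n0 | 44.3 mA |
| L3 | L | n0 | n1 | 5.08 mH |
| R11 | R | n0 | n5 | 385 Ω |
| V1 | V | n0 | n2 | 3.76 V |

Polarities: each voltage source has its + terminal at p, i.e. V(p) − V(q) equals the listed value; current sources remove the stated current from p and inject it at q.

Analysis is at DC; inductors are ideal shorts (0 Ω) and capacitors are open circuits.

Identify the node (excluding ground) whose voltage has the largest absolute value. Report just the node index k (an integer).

Element admittances at DC:
  Y(R1) = 0.0001214 S between n3,n4
  Y(R2) = 0.01229 S between n6,n2
  L1: short n4↔n6 (DC inductor)
  Y(R3) = 0.0001715 S between n0,n4
  I1: injects 1.14 A into n2 (from n6)
  Y(R4) = 0.004237 S between n4,n0
  I2: injects 0.609 A into n4 (from n6)
  Y(R5) = 0.2890 S between n4,n6
  Y(R6) = 0.1996 S between n6,n1
  I3: injects 0.0177 A into n1 (from n6)
  Y(R7) = 0.0007407 S between n3,n5
  Y(R8) = 0.002475 S between n1,n2
  Y(R9) = 0.1160 S between n4,n0
  Y(C1) = 0.000 S between n2,n3
  Y(R10) = 0.003215 S between n1,n6
  L2: short n4↔n3 (DC inductor)
  I4: injects 0.126 A into n0 (from n1)
  I5: injects 0.0443 A into n0 (from n5)
  L3: short n0↔n1 (DC inductor)
  Y(R11) = 0.002597 S between n0,n5
  V1: constraint V(n0)−V(n2) = 3.76
Assemble and solve the 10×10 MNA system:
  V(n1)=0.000  V(n2)=-3.760  V(n3)=-3.611  V(n4)=-3.611  V(n5)=-14.07  V(n6)=-3.611
  i(L1)=1.036  i(L2)=0.007749  i(L3)=0.8500  i(V1)=-1.151

5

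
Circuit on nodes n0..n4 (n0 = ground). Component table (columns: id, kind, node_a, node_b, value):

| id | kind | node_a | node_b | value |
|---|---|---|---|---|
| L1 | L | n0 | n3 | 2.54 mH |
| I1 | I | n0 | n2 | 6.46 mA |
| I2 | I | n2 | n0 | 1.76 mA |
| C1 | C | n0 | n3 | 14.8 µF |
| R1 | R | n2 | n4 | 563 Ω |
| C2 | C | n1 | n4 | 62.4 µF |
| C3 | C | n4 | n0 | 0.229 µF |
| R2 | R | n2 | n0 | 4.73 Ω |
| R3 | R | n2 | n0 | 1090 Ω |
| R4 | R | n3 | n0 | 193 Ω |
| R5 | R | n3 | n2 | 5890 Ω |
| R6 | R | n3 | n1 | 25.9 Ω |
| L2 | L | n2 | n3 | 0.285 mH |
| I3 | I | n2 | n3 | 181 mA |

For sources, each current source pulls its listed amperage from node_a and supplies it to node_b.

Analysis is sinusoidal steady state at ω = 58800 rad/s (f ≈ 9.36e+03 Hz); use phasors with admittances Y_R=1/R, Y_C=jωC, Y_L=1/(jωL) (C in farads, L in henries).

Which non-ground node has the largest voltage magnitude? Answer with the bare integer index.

Apply KCL at each of the 4 non-ground nodes and solve the resulting linear system.
Node n1: branches {C2, R6} → V_1 = -0.03948-0.1904j
Node n2: branches {I1, I2, R1, R2, R3, R5, L2, I3} → V_2 = -0.8110-0.2448j
Node n3: branches {L1, C1, R4, R5, R6, L2, I3} → V_3 = 0.06203-0.2015j
Node n4: branches {R1, C2, C3} → V_4 = -0.03937-0.1893j

2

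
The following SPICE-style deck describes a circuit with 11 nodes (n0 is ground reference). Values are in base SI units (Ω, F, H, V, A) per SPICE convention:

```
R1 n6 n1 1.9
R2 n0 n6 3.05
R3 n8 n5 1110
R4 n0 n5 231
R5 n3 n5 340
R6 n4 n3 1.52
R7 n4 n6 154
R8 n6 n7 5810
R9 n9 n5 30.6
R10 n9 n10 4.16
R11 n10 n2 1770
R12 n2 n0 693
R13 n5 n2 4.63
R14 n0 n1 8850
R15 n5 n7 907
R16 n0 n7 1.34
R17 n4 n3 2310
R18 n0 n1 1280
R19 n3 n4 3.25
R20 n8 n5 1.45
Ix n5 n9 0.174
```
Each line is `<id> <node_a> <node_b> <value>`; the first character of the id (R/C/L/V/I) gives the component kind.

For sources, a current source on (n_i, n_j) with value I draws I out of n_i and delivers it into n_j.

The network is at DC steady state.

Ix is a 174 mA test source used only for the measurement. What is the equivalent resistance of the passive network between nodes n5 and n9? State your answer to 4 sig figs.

MNA unknowns: 10 node voltages V₁..V_10
R1: Y=0.5263 on G[6,1]
R2: Y=0.3279 on G[0,6]
R3: Y=0.0009009 on G[8,5]
R4: Y=0.004329 on G[0,5]
R5: Y=0.002941 on G[3,5]
R6: Y=0.6579 on G[4,3]
R7: Y=0.006494 on G[4,6]
R8: Y=0.0001721 on G[6,7]
R9: Y=0.03268 on G[9,5]
R10: Y=0.2404 on G[9,10]
R11: Y=0.0005650 on G[10,2]
R12: Y=0.001443 on G[2,0]
R13: Y=0.2160 on G[5,2]
R14: Y=0.0001130 on G[0,1]
R15: Y=0.001103 on G[5,7]
R16: Y=0.7463 on G[0,7]
R17: Y=0.0004329 on G[4,3]
R18: Y=0.0007813 on G[0,1]
R19: Y=0.3077 on G[3,4]
R20: Y=0.6897 on G[8,5]
Ix: z[5]−=0.174, z[9]+=0.174
solve → V1=-1.342e-05, V2=0.01135, V3=-0.0006987, V4=-0.0006941, V5=-0.002202, V6=-1.344e-05, V7=-3.250e-06, V8=-0.002202, V9=5.232, V10=5.220

R_eq = 30.08 Ω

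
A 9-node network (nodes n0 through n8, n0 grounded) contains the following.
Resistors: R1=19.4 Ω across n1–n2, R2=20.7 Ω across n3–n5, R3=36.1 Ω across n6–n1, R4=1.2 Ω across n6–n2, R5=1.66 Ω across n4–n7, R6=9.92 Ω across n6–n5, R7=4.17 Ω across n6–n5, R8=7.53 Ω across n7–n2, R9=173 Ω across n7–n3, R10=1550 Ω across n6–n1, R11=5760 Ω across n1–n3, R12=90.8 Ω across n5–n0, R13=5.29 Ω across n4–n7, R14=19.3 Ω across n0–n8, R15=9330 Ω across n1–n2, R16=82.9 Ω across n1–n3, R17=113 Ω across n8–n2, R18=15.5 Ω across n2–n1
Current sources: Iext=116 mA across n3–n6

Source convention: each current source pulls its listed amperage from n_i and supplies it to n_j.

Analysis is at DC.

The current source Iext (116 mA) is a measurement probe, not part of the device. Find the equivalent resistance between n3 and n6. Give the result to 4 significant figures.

Element admittances at DC:
  Y(R1) = 0.05155 S between n1,n2
  Y(R2) = 0.04831 S between n3,n5
  Y(R3) = 0.02770 S between n6,n1
  Y(R4) = 0.8333 S between n6,n2
  Y(R5) = 0.6024 S between n4,n7
  Y(R6) = 0.1008 S between n6,n5
  Y(R7) = 0.2398 S between n6,n5
  Y(R8) = 0.1328 S between n7,n2
  Y(R9) = 0.005780 S between n7,n3
  Y(R10) = 0.0006452 S between n6,n1
  Y(R11) = 0.0001736 S between n1,n3
  Y(R12) = 0.01101 S between n5,n0
  Y(R13) = 0.1890 S between n4,n7
  Y(R14) = 0.05181 S between n0,n8
  Y(R15) = 0.0001072 S between n1,n2
  Y(R16) = 0.01206 S between n1,n3
  Y(R17) = 0.008850 S between n8,n2
  Y(R18) = 0.06452 S between n2,n1
  Iext: injects 0.116 A into n6 (from n3)
Assemble and solve the 8×8 MNA system:
  V(n1)=-0.02150  V(n2)=0.1233  V(n3)=-1.811  V(n4)=0.04263  V(n5)=-0.08463  V(n6)=0.1575  V(n7)=0.04263  V(n8)=0.01799

R_eq = 16.97 Ω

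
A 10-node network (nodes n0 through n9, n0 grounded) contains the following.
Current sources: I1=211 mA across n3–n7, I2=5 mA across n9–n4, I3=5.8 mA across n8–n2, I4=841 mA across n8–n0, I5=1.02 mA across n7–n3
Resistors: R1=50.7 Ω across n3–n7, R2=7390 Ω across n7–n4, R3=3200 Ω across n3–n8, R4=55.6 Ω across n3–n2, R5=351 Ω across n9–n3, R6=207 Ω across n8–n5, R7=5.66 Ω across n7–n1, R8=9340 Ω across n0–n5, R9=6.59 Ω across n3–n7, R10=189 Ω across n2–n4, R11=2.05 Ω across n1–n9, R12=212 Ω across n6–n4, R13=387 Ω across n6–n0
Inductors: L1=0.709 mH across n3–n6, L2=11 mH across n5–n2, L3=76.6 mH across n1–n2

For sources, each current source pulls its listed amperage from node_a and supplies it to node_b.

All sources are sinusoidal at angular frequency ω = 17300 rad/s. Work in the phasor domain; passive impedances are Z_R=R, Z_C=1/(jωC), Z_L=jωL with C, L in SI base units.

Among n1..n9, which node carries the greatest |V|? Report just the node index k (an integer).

Apply KCL at each of the 9 non-ground nodes and solve the resulting linear system.
Node n1: branches {L3, R7, R11} → V_1 = -309.9-2.585j
Node n2: branches {R4, L2, L3, R10, I3} → V_2 = -346.9-0.4765j
Node n3: branches {I1, R1, L1, R3, R4, R5, R9, I5} → V_3 = -311.0-2.900j
Node n4: branches {R2, R10, I2, R12} → V_4 = -329.1+2.450j
Node n5: branches {L2, R6, R8} → V_5 = -357.5-141.9j
Node n6: branches {L1, R12, R13} → V_6 = -310.7+5.882j
Node n7: branches {I1, R1, R2, R7, R9, I5} → V_7 = -309.9-2.738j
Node n8: branches {R3, R6, I3, I4} → V_8 = -519.4-133.5j
Node n9: branches {R5, I2, R11} → V_9 = -309.9-2.587j

8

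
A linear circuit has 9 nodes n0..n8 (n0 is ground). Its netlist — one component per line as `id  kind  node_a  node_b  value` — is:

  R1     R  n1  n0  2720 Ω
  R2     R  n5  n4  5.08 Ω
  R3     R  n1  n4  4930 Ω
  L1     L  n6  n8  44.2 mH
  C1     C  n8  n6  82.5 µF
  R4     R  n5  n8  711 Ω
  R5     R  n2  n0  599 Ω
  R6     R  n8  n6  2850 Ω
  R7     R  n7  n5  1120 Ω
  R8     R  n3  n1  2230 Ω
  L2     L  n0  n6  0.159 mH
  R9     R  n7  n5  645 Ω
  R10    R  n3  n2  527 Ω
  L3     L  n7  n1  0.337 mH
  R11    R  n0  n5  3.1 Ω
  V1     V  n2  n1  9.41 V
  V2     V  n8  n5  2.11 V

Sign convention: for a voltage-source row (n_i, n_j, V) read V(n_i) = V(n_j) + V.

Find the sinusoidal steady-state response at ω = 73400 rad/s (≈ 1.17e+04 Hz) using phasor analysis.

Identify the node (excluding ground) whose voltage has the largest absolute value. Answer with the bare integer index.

MNA unknowns: 8 node voltages V₁..V_8 plus 2 source currents (V1, V2)
R1: Y=0.0003676+0.000j on G[1,0]
R2: Y=0.1969+0.000j on G[5,4]
R3: Y=0.0002028+0.000j on G[1,4]
L1: Y=0.000-0.0003082j on G[6,8]
C1: Y=0.000+6.056j on G[8,6]
R4: Y=0.001406+0.000j on G[5,8]
R5: Y=0.001669+0.000j on G[2,0]
R6: Y=0.0003509+0.000j on G[8,6]
R7: Y=0.0008929+0.000j on G[7,5]
R8: Y=0.0004484+0.000j on G[3,1]
L2: Y=0.000-0.08569j on G[0,6]
R9: Y=0.001550+0.000j on G[7,5]
R10: Y=0.001898+0.000j on G[3,2]
L3: Y=0.000-0.04043j on G[7,1]
R11: Y=0.3226+0.000j on G[0,5]
V1: row V2−V1=9.41, i_V1 at 2,1
V2: row V8−V5=2.11, i_V2 at 8,5
solve → V1=-3.445+0.1914j, V2=5.965+0.1914j, V3=4.166+0.1914j, V4=-0.1710+0.5218j, V5=-0.1676+0.5221j, V6=1.970+0.5296j, V7=-3.453+0.3900j, V8=1.942+0.5221j
aux → i_V1=-0.01337-0.0003196j, i_V2=-0.04835+0.1688j

2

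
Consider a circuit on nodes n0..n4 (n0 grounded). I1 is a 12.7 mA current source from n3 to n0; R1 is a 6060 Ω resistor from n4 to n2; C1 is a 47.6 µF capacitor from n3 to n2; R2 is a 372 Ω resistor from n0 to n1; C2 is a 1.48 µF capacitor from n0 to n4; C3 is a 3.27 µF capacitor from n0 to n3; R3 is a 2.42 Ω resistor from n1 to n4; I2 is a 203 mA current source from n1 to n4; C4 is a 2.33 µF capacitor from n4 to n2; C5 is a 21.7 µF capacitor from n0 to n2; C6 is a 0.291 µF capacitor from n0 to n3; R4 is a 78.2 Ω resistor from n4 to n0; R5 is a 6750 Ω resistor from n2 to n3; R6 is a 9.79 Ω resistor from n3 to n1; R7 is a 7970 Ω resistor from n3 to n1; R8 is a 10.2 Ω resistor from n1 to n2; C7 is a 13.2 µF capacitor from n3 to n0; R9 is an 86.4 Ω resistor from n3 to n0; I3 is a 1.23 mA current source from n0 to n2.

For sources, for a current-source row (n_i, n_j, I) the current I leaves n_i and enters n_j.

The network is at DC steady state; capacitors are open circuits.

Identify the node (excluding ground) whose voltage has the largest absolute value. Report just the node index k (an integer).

MNA unknowns: 4 node voltages V₁..V_4
I1: z[3]−=0.0127, z[0]+=0.0127
R1: Y=0.0001650 on G[4,2]
C1: Y=0.000 on G[3,2]
R2: Y=0.002688 on G[0,1]
C2: Y=0.000 on G[0,4]
C3: Y=0.000 on G[0,3]
R3: Y=0.4132 on G[1,4]
I2: z[1]−=0.203, z[4]+=0.203
C4: Y=0.000 on G[4,2]
C5: Y=0.000 on G[0,2]
C6: Y=0.000 on G[0,3]
R4: Y=0.01279 on G[4,0]
R5: Y=0.0001481 on G[2,3]
R6: Y=0.1021 on G[3,1]
R7: Y=0.0001255 on G[3,1]
R8: Y=0.09804 on G[1,2]
C7: Y=0.000 on G[3,0]
R9: Y=0.01157 on G[3,0]
I3: z[0]−=0.00123, z[2]+=0.00123
solve → V1=-0.6383, V2=-0.6251, V3=-0.6849, V4=-0.1429

3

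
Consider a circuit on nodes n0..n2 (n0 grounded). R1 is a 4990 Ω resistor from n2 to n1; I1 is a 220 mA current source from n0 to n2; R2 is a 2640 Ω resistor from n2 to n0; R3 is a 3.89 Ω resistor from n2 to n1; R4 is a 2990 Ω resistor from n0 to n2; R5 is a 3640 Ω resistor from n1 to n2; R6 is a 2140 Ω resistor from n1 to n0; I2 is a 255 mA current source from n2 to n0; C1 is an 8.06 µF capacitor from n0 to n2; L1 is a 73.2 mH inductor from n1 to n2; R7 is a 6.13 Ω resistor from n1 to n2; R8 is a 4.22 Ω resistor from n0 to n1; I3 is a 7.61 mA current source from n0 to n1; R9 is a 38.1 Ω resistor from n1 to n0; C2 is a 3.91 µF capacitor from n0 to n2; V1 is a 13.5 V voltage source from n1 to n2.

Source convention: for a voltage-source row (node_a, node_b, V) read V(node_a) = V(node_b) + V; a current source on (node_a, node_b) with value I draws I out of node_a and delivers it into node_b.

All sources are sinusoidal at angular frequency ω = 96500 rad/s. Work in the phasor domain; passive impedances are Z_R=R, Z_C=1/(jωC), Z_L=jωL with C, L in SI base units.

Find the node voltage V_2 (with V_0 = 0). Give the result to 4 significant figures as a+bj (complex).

-0.6754+2.951j V

MNA unknowns: 2 node voltages V₁..V_2 plus 1 source current (V1)
R1: Y=0.0002004+0.000j on G[2,1]
I1: z[0]−=0.22, z[2]+=0.22
R2: Y=0.0003788+0.000j on G[2,0]
R3: Y=0.2571+0.000j on G[2,1]
R4: Y=0.0003344+0.000j on G[0,2]
R5: Y=0.0002747+0.000j on G[1,2]
R6: Y=0.0004673+0.000j on G[1,0]
I2: z[2]−=0.255, z[0]+=0.255
C1: Y=0.000+0.7778j on G[0,2]
L1: Y=0.000-0.0001416j on G[1,2]
R7: Y=0.1631+0.000j on G[1,2]
R8: Y=0.2370+0.000j on G[0,1]
I3: z[0]−=0.00761, z[1]+=0.00761
R9: Y=0.02625+0.000j on G[1,0]
C2: Y=0.000+0.3773j on G[0,2]
V1: row V1−V2=13.5, i_V1 at 1,2
solve → V1=12.82+2.951j, V2=-0.6754+2.951j
aux → i_V1=-9.053-0.7762j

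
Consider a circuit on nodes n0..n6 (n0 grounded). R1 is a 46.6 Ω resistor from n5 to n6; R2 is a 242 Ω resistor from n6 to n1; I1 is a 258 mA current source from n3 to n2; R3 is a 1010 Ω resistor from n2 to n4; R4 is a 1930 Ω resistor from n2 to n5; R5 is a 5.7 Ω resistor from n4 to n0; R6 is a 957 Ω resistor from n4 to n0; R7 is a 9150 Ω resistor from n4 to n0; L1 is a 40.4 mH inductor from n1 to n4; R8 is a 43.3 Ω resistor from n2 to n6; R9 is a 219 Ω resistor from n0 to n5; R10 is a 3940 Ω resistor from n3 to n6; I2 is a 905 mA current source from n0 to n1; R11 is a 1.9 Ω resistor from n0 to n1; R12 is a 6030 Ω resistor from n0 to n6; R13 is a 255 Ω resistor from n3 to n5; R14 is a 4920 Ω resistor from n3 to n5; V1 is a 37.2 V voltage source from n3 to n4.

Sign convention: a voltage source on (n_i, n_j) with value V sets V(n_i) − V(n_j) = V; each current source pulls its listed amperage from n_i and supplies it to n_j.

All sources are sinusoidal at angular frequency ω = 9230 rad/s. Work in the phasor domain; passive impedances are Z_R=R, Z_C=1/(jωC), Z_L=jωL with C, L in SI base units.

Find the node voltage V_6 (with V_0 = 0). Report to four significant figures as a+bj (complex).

Element admittances at ω=9230 rad/s:
  Y(R1) = 0.02146+0.000j S between n5,n6
  Y(R2) = 0.004132+0.000j S between n6,n1
  I1: injects 0.258 A into n2 (from n3)
  Y(R3) = 0.0009901+0.000j S between n2,n4
  Y(R4) = 0.0005181+0.000j S between n2,n5
  Y(R5) = 0.1754+0.000j S between n4,n0
  Y(R6) = 0.001045+0.000j S between n4,n0
  Y(R7) = 0.0001093+0.000j S between n4,n0
  Y(L1) = 0.000-0.002682j S between n1,n4
  Y(R8) = 0.02309+0.000j S between n2,n6
  Y(R9) = 0.004566+0.000j S between n0,n5
  Y(R10) = 0.0002538+0.000j S between n3,n6
  I2: injects 0.905 A into n1 (from n0)
  Y(R11) = 0.5263+0.000j S between n0,n1
  Y(R12) = 0.0001658+0.000j S between n0,n6
  Y(R13) = 0.003922+0.000j S between n3,n5
  Y(R14) = 0.0002033+0.000j S between n3,n5
  V1: constraint V(n3)−V(n4) = 37.2
Assemble and solve the 7×7 MNA system:
  V(n1)=1.950+0.01698j  V(n2)=40.45-0.01341j  V(n3)=35.77-0.05019j  V(n4)=-1.426-0.05019j  V(n5)=27.44-0.01523j  V(n6)=31.36-0.01179j
  i(V1)=-0.2935+0.0001540j

31.36-0.01179j V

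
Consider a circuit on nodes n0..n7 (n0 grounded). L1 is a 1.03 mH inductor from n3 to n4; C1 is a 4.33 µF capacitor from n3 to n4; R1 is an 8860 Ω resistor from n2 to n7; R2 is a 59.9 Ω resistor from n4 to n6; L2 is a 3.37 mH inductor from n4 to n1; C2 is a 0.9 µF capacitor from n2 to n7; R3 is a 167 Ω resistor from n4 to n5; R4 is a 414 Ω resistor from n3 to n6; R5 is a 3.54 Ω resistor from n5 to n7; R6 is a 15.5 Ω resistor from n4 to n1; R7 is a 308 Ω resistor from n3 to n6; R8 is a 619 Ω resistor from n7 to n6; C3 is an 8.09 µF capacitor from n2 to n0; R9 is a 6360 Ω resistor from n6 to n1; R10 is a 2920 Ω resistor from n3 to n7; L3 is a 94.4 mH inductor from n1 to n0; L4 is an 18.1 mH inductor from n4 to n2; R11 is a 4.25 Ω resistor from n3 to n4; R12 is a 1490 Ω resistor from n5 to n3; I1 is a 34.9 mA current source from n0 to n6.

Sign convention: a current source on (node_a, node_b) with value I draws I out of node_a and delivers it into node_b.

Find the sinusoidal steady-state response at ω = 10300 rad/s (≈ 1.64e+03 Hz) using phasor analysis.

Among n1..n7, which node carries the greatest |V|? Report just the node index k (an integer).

6

Element admittances at ω=10300 rad/s:
  Y(L1) = 0.000-0.09426j S between n3,n4
  Y(C1) = 0.000+0.04460j S between n3,n4
  Y(R1) = 0.0001129+0.000j S between n2,n7
  Y(R2) = 0.01669+0.000j S between n4,n6
  Y(L2) = 0.000-0.02881j S between n4,n1
  Y(C2) = 0.000+0.009270j S between n2,n7
  Y(R3) = 0.005988+0.000j S between n4,n5
  Y(R4) = 0.002415+0.000j S between n3,n6
  Y(R5) = 0.2825+0.000j S between n5,n7
  Y(R6) = 0.06452+0.000j S between n4,n1
  Y(R7) = 0.003247+0.000j S between n3,n6
  Y(R8) = 0.001616+0.000j S between n7,n6
  Y(C3) = 0.000+0.08333j S between n2,n0
  Y(R9) = 0.0001572+0.000j S between n6,n1
  Y(R10) = 0.0003425+0.000j S between n3,n7
  Y(L3) = 0.000-0.001028j S between n1,n0
  Y(L4) = 0.000-0.005364j S between n4,n2
  Y(R11) = 0.2353+0.000j S between n3,n4
  Y(R12) = 0.0006711+0.000j S between n5,n3
  I1: injects 0.0349 A into n6 (from n0)
Assemble and solve the 7×7 MNA system:
  V(n1)=6.015+2.412j  V(n2)=0.07424-0.3891j  V(n3)=6.107+2.325j  V(n4)=6.080+2.345j  V(n5)=4.282-2.147j  V(n6)=7.409+2.033j  V(n7)=4.239-2.253j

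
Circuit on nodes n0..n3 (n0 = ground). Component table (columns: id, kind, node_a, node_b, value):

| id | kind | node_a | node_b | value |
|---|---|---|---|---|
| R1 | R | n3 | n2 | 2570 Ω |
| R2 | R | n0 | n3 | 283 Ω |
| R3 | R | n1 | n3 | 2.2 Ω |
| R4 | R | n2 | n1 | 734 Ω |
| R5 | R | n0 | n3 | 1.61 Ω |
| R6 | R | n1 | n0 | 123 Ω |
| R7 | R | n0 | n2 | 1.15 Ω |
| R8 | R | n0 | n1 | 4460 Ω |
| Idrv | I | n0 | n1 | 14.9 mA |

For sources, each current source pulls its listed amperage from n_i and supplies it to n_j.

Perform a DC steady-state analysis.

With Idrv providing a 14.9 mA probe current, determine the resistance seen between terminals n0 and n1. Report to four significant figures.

R_eq = 3.665 Ω

Element admittances at DC:
  Y(R1) = 0.0003891 S between n3,n2
  Y(R2) = 0.003534 S between n0,n3
  Y(R3) = 0.4545 S between n1,n3
  Y(R4) = 0.001362 S between n2,n1
  Y(R5) = 0.6211 S between n0,n3
  Y(R6) = 0.008130 S between n1,n0
  Y(R7) = 0.8696 S between n0,n2
  Y(R8) = 0.0002242 S between n0,n1
  Idrv: injects 0.0149 A into n1 (from n0)
Assemble and solve the 3×3 MNA system:
  V(n1)=0.05460  V(n2)=9.564e-05  V(n3)=0.02299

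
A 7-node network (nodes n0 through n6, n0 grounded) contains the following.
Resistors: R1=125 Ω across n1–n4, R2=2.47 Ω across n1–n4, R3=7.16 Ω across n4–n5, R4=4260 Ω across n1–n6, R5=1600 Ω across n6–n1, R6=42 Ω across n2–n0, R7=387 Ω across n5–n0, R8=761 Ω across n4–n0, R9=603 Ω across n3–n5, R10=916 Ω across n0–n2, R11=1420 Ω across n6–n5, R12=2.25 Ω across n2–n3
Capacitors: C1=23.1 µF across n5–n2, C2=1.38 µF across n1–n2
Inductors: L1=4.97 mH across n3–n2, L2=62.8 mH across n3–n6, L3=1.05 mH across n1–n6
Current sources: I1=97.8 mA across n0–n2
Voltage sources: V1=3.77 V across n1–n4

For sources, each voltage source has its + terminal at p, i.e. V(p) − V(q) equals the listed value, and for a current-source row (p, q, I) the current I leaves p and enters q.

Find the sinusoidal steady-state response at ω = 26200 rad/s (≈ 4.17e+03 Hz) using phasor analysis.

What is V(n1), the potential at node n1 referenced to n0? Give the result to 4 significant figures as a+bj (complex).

Apply KCL at each of the 6 non-ground nodes and solve the resulting linear system.
Node n1: branches {R1, R2, R4, R5, C2, L3, V1} → V_1 = 6.767-0.7427j
Node n2: branches {C1, L1, R6, C2, I1, R10, R12} → V_2 = 3.433+0.02939j
Node n3: branches {L1, R9, L2, R12} → V_3 = 3.432+0.02516j
Node n4: branches {R1, R2, R3, R8, V1} → V_4 = 2.997-0.7427j
Node n5: branches {R3, C1, R7, R9, R11} → V_5 = 3.238+0.09450j
Node n6: branches {R4, R5, L2, R11, L3} → V_6 = 6.694-0.7942j
Source currents: i(V1)=-1.586-0.1179j

6.767-0.7427j V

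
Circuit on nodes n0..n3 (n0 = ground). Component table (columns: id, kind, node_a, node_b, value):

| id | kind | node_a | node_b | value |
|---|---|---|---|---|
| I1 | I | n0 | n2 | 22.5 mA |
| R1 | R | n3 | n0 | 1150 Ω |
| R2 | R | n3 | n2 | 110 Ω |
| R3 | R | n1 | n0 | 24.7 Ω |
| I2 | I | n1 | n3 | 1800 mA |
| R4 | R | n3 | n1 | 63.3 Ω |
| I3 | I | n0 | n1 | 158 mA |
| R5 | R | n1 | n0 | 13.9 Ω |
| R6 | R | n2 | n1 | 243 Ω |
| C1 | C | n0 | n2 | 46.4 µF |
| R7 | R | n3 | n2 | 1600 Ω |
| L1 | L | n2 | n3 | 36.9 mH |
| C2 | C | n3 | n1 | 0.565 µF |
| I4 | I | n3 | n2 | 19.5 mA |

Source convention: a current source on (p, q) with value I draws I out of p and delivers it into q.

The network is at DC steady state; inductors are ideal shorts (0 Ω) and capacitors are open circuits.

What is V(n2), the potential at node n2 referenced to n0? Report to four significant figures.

MNA unknowns: 3 node voltages V₁..V_3 plus 1 source current (L1)
I1: z[0]−=0.0225, z[2]+=0.0225
R1: Y=0.0008696 on G[3,0]
R2: Y=0.009091 on G[3,2]
R3: Y=0.04049 on G[1,0]
I2: z[1]−=1.8, z[3]+=1.8
R4: Y=0.01580 on G[3,1]
I3: z[0]−=0.158, z[1]+=0.158
R5: Y=0.07194 on G[1,0]
R6: Y=0.004115 on G[2,1]
C1: Y=0.000 on G[0,2]
R7: Y=0.0006250 on G[3,2]
L1: row V2−V3=0, i_L1 at 2,3
C2: Y=0.000 on G[3,1]
I4: z[3]−=0.0195, z[2]+=0.0195
solve → V1=0.9204, V2=88.58, V3=88.58
aux → i_L1=-0.3187

88.58 V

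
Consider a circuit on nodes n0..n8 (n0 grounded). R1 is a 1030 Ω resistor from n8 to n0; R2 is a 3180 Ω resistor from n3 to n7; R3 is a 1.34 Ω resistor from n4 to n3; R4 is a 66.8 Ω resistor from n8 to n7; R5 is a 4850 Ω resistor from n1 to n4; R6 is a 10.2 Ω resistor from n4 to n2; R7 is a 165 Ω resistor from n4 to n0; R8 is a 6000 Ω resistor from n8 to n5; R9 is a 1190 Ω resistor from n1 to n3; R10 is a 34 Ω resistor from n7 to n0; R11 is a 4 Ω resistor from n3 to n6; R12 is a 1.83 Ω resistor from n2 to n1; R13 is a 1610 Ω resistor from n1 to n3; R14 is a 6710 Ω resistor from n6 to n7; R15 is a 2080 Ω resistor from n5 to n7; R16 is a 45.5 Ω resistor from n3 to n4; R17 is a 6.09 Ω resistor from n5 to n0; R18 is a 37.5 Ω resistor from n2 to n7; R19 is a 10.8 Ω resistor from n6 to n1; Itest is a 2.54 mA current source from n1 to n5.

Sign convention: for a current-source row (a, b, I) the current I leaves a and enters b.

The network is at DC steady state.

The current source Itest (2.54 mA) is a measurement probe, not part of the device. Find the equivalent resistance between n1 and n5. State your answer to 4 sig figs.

Element admittances at DC:
  Y(R1) = 0.0009709 S between n8,n0
  Y(R2) = 0.0003145 S between n3,n7
  Y(R3) = 0.7463 S between n4,n3
  Y(R4) = 0.01497 S between n8,n7
  Y(R5) = 0.0002062 S between n1,n4
  Y(R6) = 0.09804 S between n4,n2
  Y(R7) = 0.006061 S between n4,n0
  Y(R8) = 0.0001667 S between n8,n5
  Y(R9) = 0.0008403 S between n1,n3
  Y(R10) = 0.02941 S between n7,n0
  Y(R11) = 0.2500 S between n3,n6
  Y(R12) = 0.5464 S between n2,n1
  Y(R13) = 0.0006211 S between n1,n3
  Y(R14) = 0.0001490 S between n6,n7
  Y(R15) = 0.0004808 S between n5,n7
  Y(R16) = 0.02198 S between n3,n4
  Y(R17) = 0.1642 S between n5,n0
  Y(R18) = 0.02667 S between n2,n7
  Y(R19) = 0.09259 S between n6,n1
  Itest: injects 0.00254 A into n5 (from n1)
Assemble and solve the 8×8 MNA system:
  V(n1)=-0.1284  V(n2)=-0.1245  V(n3)=-0.1219  V(n4)=-0.1213  V(n5)=0.01518  V(n6)=-0.1236  V(n7)=-0.05800  V(n8)=-0.05374

R_eq = 56.52 Ω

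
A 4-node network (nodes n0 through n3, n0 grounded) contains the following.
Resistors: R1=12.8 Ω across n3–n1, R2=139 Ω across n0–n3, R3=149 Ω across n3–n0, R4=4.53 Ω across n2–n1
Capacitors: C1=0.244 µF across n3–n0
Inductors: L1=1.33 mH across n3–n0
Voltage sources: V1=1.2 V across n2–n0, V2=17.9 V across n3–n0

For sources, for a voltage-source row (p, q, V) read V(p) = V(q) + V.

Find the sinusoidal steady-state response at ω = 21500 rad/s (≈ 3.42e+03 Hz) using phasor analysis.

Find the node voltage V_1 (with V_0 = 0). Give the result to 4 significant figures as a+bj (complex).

Apply KCL at each of the 3 non-ground nodes and solve the resulting linear system.
Node n1: branches {R1, R4} → V_1 = 5.565+0.000j
Node n2: branches {R4, V1} → V_2 = 1.200+0.000j
Node n3: branches {R1, C1, R2, R3, L1, V2} → V_3 = 17.90+0.000j
Source currents: i(V1)=0.9636+0.000j, i(V2)=-1.213+0.5321j

5.565+0.000j V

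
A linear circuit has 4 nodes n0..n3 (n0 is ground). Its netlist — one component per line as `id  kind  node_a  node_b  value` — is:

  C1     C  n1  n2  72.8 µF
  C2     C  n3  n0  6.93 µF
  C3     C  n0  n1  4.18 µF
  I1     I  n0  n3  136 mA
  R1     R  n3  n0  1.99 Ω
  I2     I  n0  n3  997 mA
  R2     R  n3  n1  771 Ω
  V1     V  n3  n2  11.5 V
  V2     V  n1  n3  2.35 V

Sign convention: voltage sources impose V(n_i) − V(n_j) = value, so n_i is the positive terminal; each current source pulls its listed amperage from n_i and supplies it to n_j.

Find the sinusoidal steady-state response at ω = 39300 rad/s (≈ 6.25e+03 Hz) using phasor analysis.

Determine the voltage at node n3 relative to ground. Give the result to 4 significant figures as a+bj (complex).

MNA unknowns: 3 node voltages V₁..V_3 plus 2 source currents (V1, V2)
C1: Y=0.000+2.861j on G[1,2]
C2: Y=0.000+0.2723j on G[3,0]
C3: Y=0.000+0.1643j on G[0,1]
I1: z[0]−=0.136, z[3]+=0.136
R1: Y=0.5025+0.000j on G[3,0]
I2: z[0]−=0.997, z[3]+=0.997
R2: Y=0.001297+0.000j on G[3,1]
V1: row V3−V2=11.5, i_V1 at 3,2
V2: row V1−V3=2.35, i_V2 at 1,3
solve → V1=3.254-1.554j, V2=-10.60-1.554j, V3=0.9044-1.554j
aux → i_V1=0.000-39.63j, i_V2=-0.2583-40.16j

0.9044-1.554j V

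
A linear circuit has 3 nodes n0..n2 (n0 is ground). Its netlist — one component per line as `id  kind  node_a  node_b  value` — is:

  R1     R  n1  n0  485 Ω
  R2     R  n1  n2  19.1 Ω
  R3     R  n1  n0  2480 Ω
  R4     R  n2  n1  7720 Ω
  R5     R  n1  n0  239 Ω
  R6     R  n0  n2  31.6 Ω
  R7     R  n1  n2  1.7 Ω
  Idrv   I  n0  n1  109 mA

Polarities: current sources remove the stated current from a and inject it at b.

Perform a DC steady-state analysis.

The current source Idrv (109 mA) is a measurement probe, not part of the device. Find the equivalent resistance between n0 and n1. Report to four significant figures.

R_eq = 27.17 Ω

Apply KCL at each of the 2 non-ground nodes and solve the resulting linear system.
Node n1: branches {R1, R2, R3, R4, R5, R7, Idrv} → V_1 = 2.962
Node n2: branches {R2, R4, R6, R7} → V_2 = 2.822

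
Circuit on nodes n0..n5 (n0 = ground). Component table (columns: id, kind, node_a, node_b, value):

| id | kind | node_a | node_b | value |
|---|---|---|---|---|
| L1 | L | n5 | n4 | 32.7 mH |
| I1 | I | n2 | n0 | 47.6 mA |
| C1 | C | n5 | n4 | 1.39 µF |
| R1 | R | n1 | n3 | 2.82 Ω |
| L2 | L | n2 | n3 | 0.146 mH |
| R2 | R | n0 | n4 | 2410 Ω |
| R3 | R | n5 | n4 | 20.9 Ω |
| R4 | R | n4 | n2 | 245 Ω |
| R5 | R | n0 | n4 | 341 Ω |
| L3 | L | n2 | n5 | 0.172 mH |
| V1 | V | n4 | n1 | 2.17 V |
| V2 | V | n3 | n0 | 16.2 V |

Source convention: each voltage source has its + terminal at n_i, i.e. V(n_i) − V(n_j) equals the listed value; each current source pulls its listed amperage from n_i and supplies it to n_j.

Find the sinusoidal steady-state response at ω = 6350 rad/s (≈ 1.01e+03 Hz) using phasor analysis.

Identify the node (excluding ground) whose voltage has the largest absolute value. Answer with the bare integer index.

Apply KCL at each of the 5 non-ground nodes and solve the resulting linear system.
Node n1: branches {R1, V1} → V_1 = 15.77-0.001247j
Node n2: branches {I1, L2, R4, L3} → V_2 = 16.20+0.04036j
Node n3: branches {R1, L2, V2} → V_3 = 16.20+0.000j
Node n4: branches {L1, C1, R2, R3, R4, R5, V1} → V_4 = 17.94-0.001247j
Node n5: branches {L1, C1, R3, L3} → V_5 = 16.20+0.1321j
Source currents: i(V1)=-0.1512-0.0004422j, i(V2)=-0.1077+4.174e-06j

4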